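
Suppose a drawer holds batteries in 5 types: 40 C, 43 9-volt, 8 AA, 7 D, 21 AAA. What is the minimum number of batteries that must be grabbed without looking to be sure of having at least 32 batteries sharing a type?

99

In the worst case we take at most 31 of each type, but all 8 AA, all 7 D, and all 21 AAA (fewer than 31), giving 31 + 31 + 8 + 7 + 21 = 98.
One more battery then forces some type to 32, so 98 + 1 = 99.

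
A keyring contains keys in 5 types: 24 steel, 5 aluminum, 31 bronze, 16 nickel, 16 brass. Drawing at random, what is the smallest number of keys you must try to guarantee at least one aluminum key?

To avoid aluminum keys as long as possible, exhaust the other 4 types first.
The worst case draws every non-aluminum key first: 24 + 31 + 16 + 16 = 87.
The next draw is then forced to be aluminum, giving 87 + 1 = 88.

88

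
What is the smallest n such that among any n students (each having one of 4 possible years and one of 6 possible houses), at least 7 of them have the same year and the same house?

There are 4 × 6 = 24 (year, house) combinations acting as pigeonholes.
With 24 × 6 = 144 students we could place exactly 6 in each, with no (year, house) pair reaching 7.
One more forces some (year, house) pair to hold 7, so 144 + 1 = 145.

145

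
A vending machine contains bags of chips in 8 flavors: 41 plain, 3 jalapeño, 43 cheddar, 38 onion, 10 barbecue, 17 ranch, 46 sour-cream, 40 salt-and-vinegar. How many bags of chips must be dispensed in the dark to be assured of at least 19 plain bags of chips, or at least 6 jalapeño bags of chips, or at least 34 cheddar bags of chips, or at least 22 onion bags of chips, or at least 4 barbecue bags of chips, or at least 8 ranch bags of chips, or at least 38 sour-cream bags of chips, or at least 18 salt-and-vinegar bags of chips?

140

Each of the 8 flavors has its own threshold; avoid all of them simultaneously.
The worst case stops just short of every target: 18 plain, all 3 jalapeño, 33 cheddar, 21 onion, 3 barbecue, 7 ranch, 37 sour-cream, 17 salt-and-vinegar — 18 + 3 + 33 + 21 + 3 + 7 + 37 + 17 = 139 bags of chips.
One more bag of chips must push some flavor to its target, so 139 + 1 = 140.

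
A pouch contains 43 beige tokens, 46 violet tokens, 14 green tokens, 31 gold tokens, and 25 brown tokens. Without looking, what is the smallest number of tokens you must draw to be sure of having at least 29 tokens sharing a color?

124

In the worst case we take at most 28 of each color, but all 14 green and all 25 brown (fewer than 28), giving 28 + 28 + 14 + 28 + 25 = 123.
One more token then forces some color to 29, so 123 + 1 = 124.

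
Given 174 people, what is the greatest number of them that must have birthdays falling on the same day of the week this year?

There are 7 days of the week, which serve as the pigeonholes.
If each of the 7 days of the week held at most 24, the total would be at most 7 × 24 = 168 < 174, a contradiction.
So at least one holds ⌈174/7⌉ = 25.

25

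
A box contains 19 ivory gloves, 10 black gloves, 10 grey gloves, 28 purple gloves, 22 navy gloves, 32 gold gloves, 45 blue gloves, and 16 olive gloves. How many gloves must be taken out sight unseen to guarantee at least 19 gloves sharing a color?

127

Treat the 8 colors as pigeonholes.
In the worst case we take at most 18 of each color, but all 10 black, all 10 grey, and all 16 olive (fewer than 18), giving 18 + 10 + 10 + 18 + 18 + 18 + 18 + 16 = 126.
One more glove then forces some color to 19, so 126 + 1 = 127.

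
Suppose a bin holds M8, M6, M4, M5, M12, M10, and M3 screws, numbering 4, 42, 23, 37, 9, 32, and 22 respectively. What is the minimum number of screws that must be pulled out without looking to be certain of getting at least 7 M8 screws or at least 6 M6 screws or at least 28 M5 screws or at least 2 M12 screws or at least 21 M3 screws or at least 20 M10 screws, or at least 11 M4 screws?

87

Each of the 7 sizes has its own threshold; avoid all of them simultaneously.
The worst case stops just short of every target: all 4 M8, 5 M6, 10 M4, 27 M5, 1 M12, 19 M10, 20 M3 — 4 + 5 + 10 + 27 + 1 + 19 + 20 = 86 screws.
One more screw must push some size to its target, so 86 + 1 = 87.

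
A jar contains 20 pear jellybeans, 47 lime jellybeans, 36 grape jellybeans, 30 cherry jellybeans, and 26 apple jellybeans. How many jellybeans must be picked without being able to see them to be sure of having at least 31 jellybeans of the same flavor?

137

In the worst case we take at most 30 of each flavor, but all 20 pear and all 26 apple (fewer than 30), giving 20 + 30 + 30 + 30 + 26 = 136.
One more jellybean then forces some flavor to 31, so 136 + 1 = 137.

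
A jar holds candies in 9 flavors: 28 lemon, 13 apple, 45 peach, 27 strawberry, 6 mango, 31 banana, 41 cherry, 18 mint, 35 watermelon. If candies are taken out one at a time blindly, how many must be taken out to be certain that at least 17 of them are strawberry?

The worst case draws every non-strawberry candy first: 28 + 13 + 45 + 6 + 31 + 41 + 18 + 35 = 217.
The next 17 draws are then forced to be strawberry, giving 217 + 17 = 234.

234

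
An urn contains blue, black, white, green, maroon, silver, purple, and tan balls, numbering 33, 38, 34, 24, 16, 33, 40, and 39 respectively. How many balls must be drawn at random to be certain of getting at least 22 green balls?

255

The worst case draws every non-green ball first: 33 + 38 + 34 + 16 + 33 + 40 + 39 = 233.
The next 22 draws are then forced to be green, giving 233 + 22 = 255.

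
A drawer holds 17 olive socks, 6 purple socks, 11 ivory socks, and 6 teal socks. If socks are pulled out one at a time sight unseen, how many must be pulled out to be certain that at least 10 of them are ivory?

The worst case draws every non-ivory sock first: 17 + 6 + 6 = 29.
The next 10 draws are then forced to be ivory, giving 29 + 10 = 39.

39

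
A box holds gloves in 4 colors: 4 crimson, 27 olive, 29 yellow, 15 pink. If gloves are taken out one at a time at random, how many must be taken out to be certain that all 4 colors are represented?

The hardest color to obtain is crimson: we could draw every other glove first — 75 − 4 = 71 gloves — without a single crimson one.
The next draw must be crimson, so 71 + 1 = 72.

72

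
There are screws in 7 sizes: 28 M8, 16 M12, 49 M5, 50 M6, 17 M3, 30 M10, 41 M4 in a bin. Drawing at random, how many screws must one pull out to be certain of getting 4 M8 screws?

The worst case draws every non-M8 screw first: 16 + 49 + 50 + 17 + 30 + 41 = 203.
The next 4 draws are then forced to be M8, giving 203 + 4 = 207.

207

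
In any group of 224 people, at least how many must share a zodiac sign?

There are 12 zodiac signs, which serve as the pigeonholes.
If each of the 12 zodiac signs held at most 18, the total would be at most 12 × 18 = 216 < 224, a contradiction.
So at least one holds ⌈224/12⌉ = 19.

19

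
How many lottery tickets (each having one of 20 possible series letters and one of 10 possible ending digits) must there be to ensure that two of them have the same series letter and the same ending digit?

201

There are 20 × 10 = 200 (series letter, ending digit) combinations acting as pigeonholes.
With 200 lottery tickets we could place one in each, avoiding any repeat.
One more forces some (series letter, ending digit) pair to hold 2, so 200 + 1 = 201.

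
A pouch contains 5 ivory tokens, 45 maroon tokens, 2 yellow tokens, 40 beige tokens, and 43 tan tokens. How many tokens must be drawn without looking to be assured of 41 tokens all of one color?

128

Treat the 5 colors as pigeonholes.
In the worst case we take at most 40 of each color, but all 5 ivory and all 2 yellow (fewer than 40), giving 5 + 40 + 2 + 40 + 40 = 127.
One more token then forces some color to 41, so 127 + 1 = 128.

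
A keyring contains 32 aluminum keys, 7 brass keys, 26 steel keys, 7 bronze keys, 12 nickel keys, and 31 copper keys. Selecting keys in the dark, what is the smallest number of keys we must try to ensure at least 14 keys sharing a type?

66

In the worst case we take at most 13 of each type, but all 7 brass, all 7 bronze, and all 12 nickel (fewer than 13), giving 13 + 7 + 13 + 7 + 12 + 13 = 65.
One more key then forces some type to 14, so 65 + 1 = 66.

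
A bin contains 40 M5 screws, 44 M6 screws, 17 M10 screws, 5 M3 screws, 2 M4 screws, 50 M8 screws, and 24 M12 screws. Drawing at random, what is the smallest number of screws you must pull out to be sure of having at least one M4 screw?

The worst case draws every non-M4 screw first: 40 + 44 + 17 + 5 + 50 + 24 = 180.
The next draw is then forced to be M4, giving 180 + 1 = 181.

181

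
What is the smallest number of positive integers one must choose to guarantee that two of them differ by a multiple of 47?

48

Use the pigeonhole principle on residue classes: two integers differ by a multiple of 47 exactly when they share a remainder mod 47.
There are 47 residue classes mod 47, so 47 integers can all lie in distinct classes.
One more integer must repeat a residue, giving a difference divisible by 47. So n = 47 + 1 = 48.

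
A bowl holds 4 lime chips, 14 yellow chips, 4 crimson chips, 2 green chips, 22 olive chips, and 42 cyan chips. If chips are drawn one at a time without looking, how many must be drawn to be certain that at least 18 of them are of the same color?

Treat the 6 colors as pigeonholes.
In the worst case we take at most 17 of each color, but all 4 lime, all 14 yellow, all 4 crimson, and all 2 green (fewer than 17), giving 4 + 14 + 4 + 2 + 17 + 17 = 58.
One more chip then forces some color to 18, so 58 + 1 = 59.

59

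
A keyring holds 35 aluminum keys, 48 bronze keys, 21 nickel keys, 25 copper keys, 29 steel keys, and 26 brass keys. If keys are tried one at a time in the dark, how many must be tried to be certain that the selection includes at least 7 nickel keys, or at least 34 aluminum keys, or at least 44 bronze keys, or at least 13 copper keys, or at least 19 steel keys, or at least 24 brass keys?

The worst case stops just short of every target: 33 aluminum, 43 bronze, 6 nickel, 12 copper, 18 steel, 23 brass — 33 + 43 + 6 + 12 + 18 + 23 = 135 keys.
One more key must push some type to its target, so 135 + 1 = 136.

136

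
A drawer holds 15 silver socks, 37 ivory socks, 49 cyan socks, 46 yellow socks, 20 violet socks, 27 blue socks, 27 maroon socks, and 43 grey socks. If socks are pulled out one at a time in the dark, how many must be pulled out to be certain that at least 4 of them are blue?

The worst case draws every non-blue sock first: 15 + 37 + 49 + 46 + 20 + 27 + 43 = 237.
The next 4 draws are then forced to be blue, giving 237 + 4 = 241.

241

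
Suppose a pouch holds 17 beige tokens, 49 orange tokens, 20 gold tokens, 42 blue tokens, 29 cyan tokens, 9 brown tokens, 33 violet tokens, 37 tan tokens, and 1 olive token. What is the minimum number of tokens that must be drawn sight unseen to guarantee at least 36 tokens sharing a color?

215

Treat the 9 colors as pigeonholes.
In the worst case we take at most 35 of each color, but all 17 beige, all 20 gold, all 29 cyan, all 9 brown, all 33 violet, and all 1 olive (fewer than 35), giving 17 + 35 + 20 + 35 + 29 + 9 + 33 + 35 + 1 = 214.
One more token then forces some color to 36, so 214 + 1 = 215.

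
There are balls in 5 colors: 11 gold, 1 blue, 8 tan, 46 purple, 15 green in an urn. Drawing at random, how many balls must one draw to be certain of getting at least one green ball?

67

The worst case draws every non-green ball first: 11 + 1 + 8 + 46 = 66.
The next draw is then forced to be green, giving 66 + 1 = 67.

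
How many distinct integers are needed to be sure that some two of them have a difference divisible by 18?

Use the pigeonhole principle on residue classes: two integers differ by a multiple of 18 exactly when they share a remainder mod 18.
There are 18 residue classes mod 18, so 18 integers can all lie in distinct classes.
One more integer must repeat a residue, giving a difference divisible by 18. So n = 18 + 1 = 19.

19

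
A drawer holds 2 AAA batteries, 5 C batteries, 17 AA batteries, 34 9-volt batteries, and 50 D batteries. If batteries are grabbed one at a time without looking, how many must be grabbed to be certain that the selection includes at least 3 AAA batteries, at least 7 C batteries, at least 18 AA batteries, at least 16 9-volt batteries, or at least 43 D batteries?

The worst case stops just short of every target: 2 AAA, all 5 C, 17 AA, 15 9-volt, 42 D — 2 + 5 + 17 + 15 + 42 = 81 batteries.
One more battery must push some type to its target, so 81 + 1 = 82.

82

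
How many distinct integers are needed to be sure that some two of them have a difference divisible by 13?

Two integers differ by a multiple of 13 exactly when they share a remainder mod 13.
There are 13 residue classes mod 13, so 13 integers can all lie in distinct classes.
One more integer must repeat a residue, giving a difference divisible by 13. So n = 13 + 1 = 14.

14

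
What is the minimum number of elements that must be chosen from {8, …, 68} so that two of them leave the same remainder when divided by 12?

Group the integers by remainder mod 12; there are 12 residue classes, each nonempty in this range.
Choosing one from each class (12 integers) avoids any shared remainder.
One more choice must repeat a class, so two differ by a multiple of 12. Hence 12 + 1 = 13.

13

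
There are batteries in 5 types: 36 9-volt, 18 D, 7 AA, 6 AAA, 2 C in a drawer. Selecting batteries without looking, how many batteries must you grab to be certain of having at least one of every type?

The hardest type to obtain is C: we could draw every other battery first — 69 − 2 = 67 batteries — without a single C one.
The next draw must be C, so 67 + 1 = 68.

68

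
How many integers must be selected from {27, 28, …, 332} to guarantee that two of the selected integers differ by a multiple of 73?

74

Group the integers by remainder mod 73; there are 73 residue classes, each nonempty in this range.
Choosing one from each class (73 integers) avoids any shared remainder.
One more choice must repeat a class, so two differ by a multiple of 73. Hence 73 + 1 = 74.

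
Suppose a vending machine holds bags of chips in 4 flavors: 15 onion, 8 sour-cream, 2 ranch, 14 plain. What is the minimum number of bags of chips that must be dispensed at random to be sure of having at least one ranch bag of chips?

To avoid ranch bags of chips as long as possible, exhaust the other 3 flavors first.
The worst case draws every non-ranch bag of chips first: 15 + 8 + 14 = 37.
The next draw is then forced to be ranch, giving 37 + 1 = 38.

38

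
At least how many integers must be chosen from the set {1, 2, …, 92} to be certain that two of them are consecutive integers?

Partition {1, …, 92} into 46 pairs: {1,2}, {3,4}, …, {91,92}.
Choosing 46 integers — say the 46 even numbers 2, 4, …, 92 — takes one from each pair and avoids the property.
Choosing 47 forces two into the same pair by pigeonhole, and those are consecutive. So 47.

47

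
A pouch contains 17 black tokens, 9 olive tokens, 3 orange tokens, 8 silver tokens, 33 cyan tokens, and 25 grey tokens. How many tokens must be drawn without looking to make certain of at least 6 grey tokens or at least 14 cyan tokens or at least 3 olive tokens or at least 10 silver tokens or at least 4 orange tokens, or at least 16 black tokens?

The worst case stops just short of every target: 15 black, 2 olive, 3 orange, all 8 silver, 13 cyan, 5 grey — 15 + 2 + 3 + 8 + 13 + 5 = 46 tokens.
One more token must push some color to its target, so 46 + 1 = 47.

47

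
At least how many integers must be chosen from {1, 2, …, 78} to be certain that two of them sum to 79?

40

Partition {1, …, 78} into 39 pairs: {1,78}, {2,77}, …, {39,40}.
Choosing 39 integers — say the integers 1 through 39 — takes one from each pair and avoids the property.
Choosing 40 forces two into the same pair by pigeonhole, and those sum to 79. So 40.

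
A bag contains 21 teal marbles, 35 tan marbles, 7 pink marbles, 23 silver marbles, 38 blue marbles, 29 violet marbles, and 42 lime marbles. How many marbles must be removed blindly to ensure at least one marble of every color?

189

The hardest color to obtain is pink: we could draw every other marble first — 195 − 7 = 188 marbles — without a single pink one.
The next draw must be pink, so 188 + 1 = 189.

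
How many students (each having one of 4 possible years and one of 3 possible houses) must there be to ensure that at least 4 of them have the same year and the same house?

37

There are 4 × 3 = 12 (year, house) combinations acting as pigeonholes.
With 12 × 3 = 36 students we could place exactly 3 in each, with no (year, house) pair reaching 4.
One more forces some (year, house) pair to hold 4, so 36 + 1 = 37.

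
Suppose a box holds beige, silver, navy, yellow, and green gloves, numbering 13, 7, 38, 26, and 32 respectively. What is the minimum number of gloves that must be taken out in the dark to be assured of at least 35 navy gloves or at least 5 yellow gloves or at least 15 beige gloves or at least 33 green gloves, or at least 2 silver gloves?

85

The worst case stops just short of every target: all 13 beige, 1 silver, 34 navy, 4 yellow, 32 green — 13 + 1 + 34 + 4 + 32 = 84 gloves.
One more glove must push some color to its target, so 84 + 1 = 85.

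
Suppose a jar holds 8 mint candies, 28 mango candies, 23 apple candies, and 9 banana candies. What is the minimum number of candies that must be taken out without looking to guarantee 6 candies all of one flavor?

21

The worst case takes 5 candies of each flavor without reaching 6 of any: 4 × 5 = 20.
The next candy must bring some flavor to 6, so 20 + 1 = 21.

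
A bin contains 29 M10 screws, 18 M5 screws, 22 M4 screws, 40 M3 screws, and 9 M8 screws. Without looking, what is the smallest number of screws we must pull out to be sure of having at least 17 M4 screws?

113

To avoid M4 screws as long as possible, exhaust the other 4 sizes first.
The worst case draws every non-M4 screw first: 29 + 18 + 40 + 9 = 96.
The next 17 draws are then forced to be M4, giving 96 + 17 = 113.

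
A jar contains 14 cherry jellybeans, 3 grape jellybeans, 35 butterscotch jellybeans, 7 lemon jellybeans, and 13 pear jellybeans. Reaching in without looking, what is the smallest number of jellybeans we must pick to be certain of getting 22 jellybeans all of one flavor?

Treat the 5 flavors as pigeonholes.
In the worst case we take at most 21 of each flavor, but all 14 cherry, all 3 grape, all 7 lemon, and all 13 pear (fewer than 21), giving 14 + 3 + 21 + 7 + 13 = 58.
One more jellybean then forces some flavor to 22, so 58 + 1 = 59.

59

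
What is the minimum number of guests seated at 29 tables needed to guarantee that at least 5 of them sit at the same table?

There are 29 tables acting as pigeonholes.
With 29 × 4 = 116 guests we could place exactly 4 in each, with no class reaching 5.
One more forces some class to hold 5, so 116 + 1 = 117.

117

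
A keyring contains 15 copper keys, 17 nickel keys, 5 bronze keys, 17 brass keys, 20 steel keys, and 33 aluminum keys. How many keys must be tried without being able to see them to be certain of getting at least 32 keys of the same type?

106

In the worst case we take at most 31 of each type, but all 15 copper, all 17 nickel, all 5 bronze, all 17 brass, and all 20 steel (fewer than 31), giving 15 + 17 + 5 + 17 + 20 + 31 = 105.
One more key then forces some type to 32, so 105 + 1 = 106.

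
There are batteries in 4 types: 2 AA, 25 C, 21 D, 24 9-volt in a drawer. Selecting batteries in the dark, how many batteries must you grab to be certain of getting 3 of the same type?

Treat the 4 types as pigeonholes.
The worst case takes 2 batteries of each type without reaching 3 of any: 4 × 2 = 8.
The next battery must bring some type to 3, so 8 + 1 = 9.

9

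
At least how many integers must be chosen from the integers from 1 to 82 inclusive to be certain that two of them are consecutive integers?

Partition {1, …, 82} into 41 pairs: {1,2}, {3,4}, …, {81,82}.
Choosing 41 integers — say the 41 even numbers 2, 4, …, 82 — takes one from each pair and avoids the property.
Choosing 42 forces two into the same pair by pigeonhole, and those are consecutive. So 42.

42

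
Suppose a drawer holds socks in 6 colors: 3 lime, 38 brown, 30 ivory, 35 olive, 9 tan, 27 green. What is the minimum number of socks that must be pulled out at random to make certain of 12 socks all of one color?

57

Treat the 6 colors as pigeonholes.
In the worst case we take at most 11 of each color, but all 3 lime and all 9 tan (fewer than 11), giving 3 + 11 + 11 + 11 + 9 + 11 = 56.
One more sock then forces some color to 12, so 56 + 1 = 57.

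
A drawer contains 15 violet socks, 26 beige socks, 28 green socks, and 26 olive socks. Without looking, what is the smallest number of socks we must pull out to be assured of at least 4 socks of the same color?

Treat the 4 colors as pigeonholes.
The worst case takes 3 socks of each color without reaching 4 of any: 4 × 3 = 12.
The next sock must bring some color to 4, so 12 + 1 = 13.

13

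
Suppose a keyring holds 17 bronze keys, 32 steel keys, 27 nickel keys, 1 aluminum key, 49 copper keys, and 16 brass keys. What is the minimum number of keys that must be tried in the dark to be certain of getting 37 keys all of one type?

In the worst case we take at most 36 of each type, but all 17 bronze, all 32 steel, all 27 nickel, all 1 aluminum, and all 16 brass (fewer than 36), giving 17 + 32 + 27 + 1 + 36 + 16 = 129.
One more key then forces some type to 37, so 129 + 1 = 130.

130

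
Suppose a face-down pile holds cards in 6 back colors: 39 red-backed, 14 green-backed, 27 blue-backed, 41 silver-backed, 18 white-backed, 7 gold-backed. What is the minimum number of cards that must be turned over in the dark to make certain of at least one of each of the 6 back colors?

140

The hardest back color to obtain is gold-backed: we could draw every other card first — 146 − 7 = 139 cards — without a single gold-backed one.
The next draw must be gold-backed, so 139 + 1 = 140.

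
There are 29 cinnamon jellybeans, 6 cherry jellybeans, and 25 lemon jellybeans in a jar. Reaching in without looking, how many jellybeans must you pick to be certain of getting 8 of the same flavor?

In the worst case we take at most 7 of each flavor, but all 6 cherry (fewer than 7), giving 7 + 6 + 7 = 20.
One more jellybean then forces some flavor to 8, so 20 + 1 = 21.

21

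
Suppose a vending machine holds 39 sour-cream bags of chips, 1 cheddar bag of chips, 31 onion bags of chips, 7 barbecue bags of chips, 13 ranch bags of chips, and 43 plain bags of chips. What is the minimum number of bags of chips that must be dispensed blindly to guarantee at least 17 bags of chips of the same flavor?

In the worst case we take at most 16 of each flavor, but all 1 cheddar, all 7 barbecue, and all 13 ranch (fewer than 16), giving 16 + 1 + 16 + 7 + 13 + 16 = 69.
One more bag of chips then forces some flavor to 17, so 69 + 1 = 70.

70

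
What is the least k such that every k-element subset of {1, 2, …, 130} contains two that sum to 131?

66

Partition {1, …, 130} into 65 pairs: {1,130}, {2,129}, …, {65,66}.
Choosing 65 integers — say the integers 1 through 65 — takes one from each pair and avoids the property.
Choosing 66 forces two into the same pair by pigeonhole, and those sum to 131. So 66.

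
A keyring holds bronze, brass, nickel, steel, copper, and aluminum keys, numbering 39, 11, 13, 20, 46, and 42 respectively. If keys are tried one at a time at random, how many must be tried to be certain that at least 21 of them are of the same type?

105

Treat the 6 types as pigeonholes.
In the worst case we take at most 20 of each type, but all 11 brass and all 13 nickel (fewer than 20), giving 20 + 11 + 13 + 20 + 20 + 20 = 104.
One more key then forces some type to 21, so 104 + 1 = 105.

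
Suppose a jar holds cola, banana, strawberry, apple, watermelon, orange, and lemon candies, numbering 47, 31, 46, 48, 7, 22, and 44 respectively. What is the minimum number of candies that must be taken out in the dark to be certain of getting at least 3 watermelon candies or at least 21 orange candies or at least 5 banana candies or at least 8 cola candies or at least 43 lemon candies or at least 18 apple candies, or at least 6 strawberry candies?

The worst case stops just short of every target: 7 cola, 4 banana, 5 strawberry, 17 apple, 2 watermelon, 20 orange, 42 lemon — 7 + 4 + 5 + 17 + 2 + 20 + 42 = 97 candies.
One more candy must push some flavor to its target, so 97 + 1 = 98.

98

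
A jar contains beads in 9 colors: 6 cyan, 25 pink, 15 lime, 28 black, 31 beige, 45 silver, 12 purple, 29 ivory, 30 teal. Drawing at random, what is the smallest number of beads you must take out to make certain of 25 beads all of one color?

178

In the worst case we take at most 24 of each color, but all 6 cyan, all 15 lime, and all 12 purple (fewer than 24), giving 6 + 24 + 15 + 24 + 24 + 24 + 12 + 24 + 24 = 177.
One more bead then forces some color to 25, so 177 + 1 = 178.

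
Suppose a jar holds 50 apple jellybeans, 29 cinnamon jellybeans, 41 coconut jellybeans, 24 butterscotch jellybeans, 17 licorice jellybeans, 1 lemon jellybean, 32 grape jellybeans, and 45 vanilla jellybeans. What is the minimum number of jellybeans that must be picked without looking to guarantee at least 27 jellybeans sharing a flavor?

173

Treat the 8 flavors as pigeonholes.
In the worst case we take at most 26 of each flavor, but all 24 butterscotch, all 17 licorice, and all 1 lemon (fewer than 26), giving 26 + 26 + 26 + 24 + 17 + 1 + 26 + 26 = 172.
One more jellybean then forces some flavor to 27, so 172 + 1 = 173.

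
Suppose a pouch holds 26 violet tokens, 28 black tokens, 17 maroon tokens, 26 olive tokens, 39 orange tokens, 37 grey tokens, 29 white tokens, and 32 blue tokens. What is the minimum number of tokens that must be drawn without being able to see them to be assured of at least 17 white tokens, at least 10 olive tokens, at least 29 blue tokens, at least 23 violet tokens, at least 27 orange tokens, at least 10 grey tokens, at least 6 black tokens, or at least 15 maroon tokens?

The worst case stops just short of every target: 22 violet, 5 black, 14 maroon, 9 olive, 26 orange, 9 grey, 16 white, 28 blue — 22 + 5 + 14 + 9 + 26 + 9 + 16 + 28 = 129 tokens.
One more token must push some color to its target, so 129 + 1 = 130.

130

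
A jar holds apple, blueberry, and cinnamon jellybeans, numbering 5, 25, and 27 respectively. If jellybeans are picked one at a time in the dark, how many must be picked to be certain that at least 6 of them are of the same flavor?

16

Treat the 3 flavors as pigeonholes.
The worst case takes 5 jellybeans of each flavor without reaching 6 of any: 3 × 5 = 15.
The next jellybean must bring some flavor to 6, so 15 + 1 = 16.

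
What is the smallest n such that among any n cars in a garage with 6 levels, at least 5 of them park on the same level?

25

There are 6 levels acting as pigeonholes.
With 6 × 4 = 24 cars we could place exactly 4 in each, with no class reaching 5.
One more forces some class to hold 5, so 24 + 1 = 25.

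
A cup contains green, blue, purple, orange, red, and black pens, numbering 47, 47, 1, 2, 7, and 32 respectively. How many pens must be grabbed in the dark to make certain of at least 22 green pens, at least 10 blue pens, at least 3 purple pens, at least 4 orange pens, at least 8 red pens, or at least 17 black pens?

57

The worst case stops just short of every target: 21 green, 9 blue, all 1 purple, all 2 orange, 7 red, 16 black — 21 + 9 + 1 + 2 + 7 + 16 = 56 pens.
One more pen must push some ink color to its target, so 56 + 1 = 57.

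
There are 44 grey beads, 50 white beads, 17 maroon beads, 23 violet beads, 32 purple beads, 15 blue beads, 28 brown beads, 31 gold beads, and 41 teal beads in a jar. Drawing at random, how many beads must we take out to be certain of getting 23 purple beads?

To avoid purple beads as long as possible, exhaust the other 8 colors first.
The worst case draws every non-purple bead first: 44 + 50 + 17 + 23 + 15 + 28 + 31 + 41 = 249.
The next 23 draws are then forced to be purple, giving 249 + 23 = 272.

272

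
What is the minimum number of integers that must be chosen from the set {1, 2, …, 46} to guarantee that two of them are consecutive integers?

Partition {1, …, 46} into 23 pairs: {1,2}, {3,4}, …, {45,46}.
Choosing 23 integers — say the 23 even numbers 2, 4, …, 46 — takes one from each pair and avoids the property.
Choosing 24 forces two into the same pair by pigeonhole, and those are consecutive. So 24.

24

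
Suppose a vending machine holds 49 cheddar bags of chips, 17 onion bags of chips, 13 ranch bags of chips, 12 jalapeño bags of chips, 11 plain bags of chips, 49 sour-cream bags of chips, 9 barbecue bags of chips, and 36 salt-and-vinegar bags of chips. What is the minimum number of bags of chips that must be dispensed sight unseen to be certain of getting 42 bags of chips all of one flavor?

In the worst case we take at most 41 of each flavor, but all 17 onion, all 13 ranch, all 12 jalapeño, all 11 plain, all 9 barbecue, and all 36 salt-and-vinegar (fewer than 41), giving 41 + 17 + 13 + 12 + 11 + 41 + 9 + 36 = 180.
One more bag of chips then forces some flavor to 42, so 180 + 1 = 181.

181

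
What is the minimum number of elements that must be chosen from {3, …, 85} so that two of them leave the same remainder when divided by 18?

Group the integers by remainder mod 18; there are 18 residue classes, each nonempty in this range.
Choosing one from each class (18 integers) avoids any shared remainder.
One more choice must repeat a class, so two differ by a multiple of 18. Hence 18 + 1 = 19.

19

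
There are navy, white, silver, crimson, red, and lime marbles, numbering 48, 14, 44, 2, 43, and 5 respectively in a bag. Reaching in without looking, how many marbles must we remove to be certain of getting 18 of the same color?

Treat the 6 colors as pigeonholes.
In the worst case we take at most 17 of each color, but all 14 white, all 2 crimson, and all 5 lime (fewer than 17), giving 17 + 14 + 17 + 2 + 17 + 5 = 72.
One more marble then forces some color to 18, so 72 + 1 = 73.

73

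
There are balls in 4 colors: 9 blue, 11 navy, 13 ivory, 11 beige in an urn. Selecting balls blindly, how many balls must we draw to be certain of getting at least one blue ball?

36

The worst case draws every non-blue ball first: 11 + 13 + 11 = 35.
The next draw is then forced to be blue, giving 35 + 1 = 36.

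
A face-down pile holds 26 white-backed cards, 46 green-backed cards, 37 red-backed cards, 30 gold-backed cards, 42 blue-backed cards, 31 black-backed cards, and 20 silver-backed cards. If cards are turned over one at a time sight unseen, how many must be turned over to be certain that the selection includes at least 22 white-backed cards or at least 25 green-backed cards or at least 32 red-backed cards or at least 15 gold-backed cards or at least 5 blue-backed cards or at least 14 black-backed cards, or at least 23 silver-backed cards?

128

The worst case stops just short of every target: 21 white-backed, 24 green-backed, 31 red-backed, 14 gold-backed, 4 blue-backed, 13 black-backed, all 20 silver-backed — 21 + 24 + 31 + 14 + 4 + 13 + 20 = 127 cards.
One more card must push some back color to its target, so 127 + 1 = 128.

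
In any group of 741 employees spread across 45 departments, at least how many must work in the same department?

The 741 employees fall into 45 departments.
If each of the 45 departments held at most 16, the total would be at most 45 × 16 = 720 < 741, a contradiction.
So at least one holds ⌈741/45⌉ = 17.

17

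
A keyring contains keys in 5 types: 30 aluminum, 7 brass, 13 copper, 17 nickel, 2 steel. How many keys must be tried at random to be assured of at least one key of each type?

The hardest type to obtain is steel: we could draw every other key first — 69 − 2 = 67 keys — without a single steel one.
The next draw must be steel, so 67 + 1 = 68.

68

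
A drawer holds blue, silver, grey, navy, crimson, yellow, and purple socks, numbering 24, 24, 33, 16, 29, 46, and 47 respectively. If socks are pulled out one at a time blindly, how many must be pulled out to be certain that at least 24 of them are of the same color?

155

Treat the 7 colors as pigeonholes.
In the worst case we take at most 23 of each color, but all 16 navy (fewer than 23), giving 23 + 23 + 23 + 16 + 23 + 23 + 23 = 154.
One more sock then forces some color to 24, so 154 + 1 = 155.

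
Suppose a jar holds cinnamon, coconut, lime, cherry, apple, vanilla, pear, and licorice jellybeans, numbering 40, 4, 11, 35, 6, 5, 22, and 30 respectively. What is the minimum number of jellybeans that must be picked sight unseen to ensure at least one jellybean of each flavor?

The hardest flavor to obtain is coconut: we could draw every other jellybean first — 153 − 4 = 149 jellybeans — without a single coconut one.
The next draw must be coconut, so 149 + 1 = 150.

150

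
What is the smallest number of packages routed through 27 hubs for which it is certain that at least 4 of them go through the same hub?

There are 27 hubs acting as pigeonholes.
With 27 × 3 = 81 packages we could place exactly 3 in each, with no class reaching 4.
One more forces some class to hold 4, so 81 + 1 = 82.

82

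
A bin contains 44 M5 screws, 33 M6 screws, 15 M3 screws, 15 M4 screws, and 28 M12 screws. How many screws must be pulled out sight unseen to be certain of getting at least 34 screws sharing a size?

125

In the worst case we take at most 33 of each size, but all 15 M3, all 15 M4, and all 28 M12 (fewer than 33), giving 33 + 33 + 15 + 15 + 28 = 124.
One more screw then forces some size to 34, so 124 + 1 = 125.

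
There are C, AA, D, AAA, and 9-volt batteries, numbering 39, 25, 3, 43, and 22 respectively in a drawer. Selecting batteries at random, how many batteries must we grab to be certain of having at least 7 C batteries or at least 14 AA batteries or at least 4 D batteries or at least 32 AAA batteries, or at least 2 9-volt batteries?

55

Each of the 5 types has its own threshold; avoid all of them simultaneously.
The worst case stops just short of every target: 6 C, 13 AA, 3 D, 31 AAA, 1 9-volt — 6 + 13 + 3 + 31 + 1 = 54 batteries.
One more battery must push some type to its target, so 54 + 1 = 55.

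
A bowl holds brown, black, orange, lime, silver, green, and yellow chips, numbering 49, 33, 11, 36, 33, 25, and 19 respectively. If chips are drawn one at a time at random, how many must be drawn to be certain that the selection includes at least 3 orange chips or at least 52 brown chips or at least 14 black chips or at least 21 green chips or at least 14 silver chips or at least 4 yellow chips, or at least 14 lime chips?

114

The worst case stops just short of every target: all 49 brown, 13 black, 2 orange, 13 lime, 13 silver, 20 green, 3 yellow — 49 + 13 + 2 + 13 + 13 + 20 + 3 = 113 chips.
One more chip must push some color to its target, so 113 + 1 = 114.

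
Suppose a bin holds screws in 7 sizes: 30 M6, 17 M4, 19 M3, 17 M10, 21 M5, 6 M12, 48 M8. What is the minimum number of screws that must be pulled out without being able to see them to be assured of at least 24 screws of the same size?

In the worst case we take at most 23 of each size, but all 17 M4, all 19 M3, all 17 M10, all 21 M5, and all 6 M12 (fewer than 23), giving 23 + 17 + 19 + 17 + 21 + 6 + 23 = 126.
One more screw then forces some size to 24, so 126 + 1 = 127.

127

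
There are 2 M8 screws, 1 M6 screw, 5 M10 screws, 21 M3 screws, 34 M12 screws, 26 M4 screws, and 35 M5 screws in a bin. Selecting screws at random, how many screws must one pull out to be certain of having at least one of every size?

The hardest size to obtain is M6: we could draw every other screw first — 124 − 1 = 123 screws — without a single M6 one.
The next draw must be M6, so 123 + 1 = 124.

124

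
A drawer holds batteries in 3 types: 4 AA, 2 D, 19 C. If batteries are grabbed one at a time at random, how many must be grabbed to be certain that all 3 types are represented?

The hardest type to obtain is D: we could draw every other battery first — 25 − 2 = 23 batteries — without a single D one.
The next draw must be D, so 23 + 1 = 24.

24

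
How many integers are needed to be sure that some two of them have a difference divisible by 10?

11

Two integers differ by a multiple of 10 exactly when they share a remainder mod 10.
There are 10 residue classes mod 10, so 10 integers can all lie in distinct classes.
One more integer must repeat a residue, giving a difference divisible by 10. So n = 10 + 1 = 11.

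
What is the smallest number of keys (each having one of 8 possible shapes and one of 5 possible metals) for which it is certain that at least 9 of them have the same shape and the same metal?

321

There are 8 × 5 = 40 (shape, metal) combinations acting as pigeonholes.
With 40 × 8 = 320 keys we could place exactly 8 in each, with no (shape, metal) pair reaching 9.
One more forces some (shape, metal) pair to hold 9, so 320 + 1 = 321.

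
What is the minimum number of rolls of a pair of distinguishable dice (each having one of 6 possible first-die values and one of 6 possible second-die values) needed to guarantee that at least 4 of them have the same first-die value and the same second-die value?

109

There are 6 × 6 = 36 (first-die value, second-die value) combinations acting as pigeonholes.
With 36 × 3 = 108 rolls of a pair of distinguishable dice we could place exactly 3 in each, with no (first-die value, second-die value) pair reaching 4.
One more forces some (first-die value, second-die value) pair to hold 4, so 108 + 1 = 109.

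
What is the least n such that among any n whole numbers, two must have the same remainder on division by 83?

Use the pigeonhole principle on residue classes: two integers differ by a multiple of 83 exactly when they share a remainder mod 83.
There are 83 residue classes mod 83, so 83 integers can all lie in distinct classes.
One more integer must repeat a residue, giving a difference divisible by 83. So n = 83 + 1 = 84.

84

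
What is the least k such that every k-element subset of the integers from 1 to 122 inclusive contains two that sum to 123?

62

Partition {1, …, 122} into 61 pairs: {1,122}, {2,121}, …, {61,62}.
Choosing 61 integers — say the integers 1 through 61 — takes one from each pair and avoids the property.
Choosing 62 forces two into the same pair by pigeonhole, and those sum to 123. So 62.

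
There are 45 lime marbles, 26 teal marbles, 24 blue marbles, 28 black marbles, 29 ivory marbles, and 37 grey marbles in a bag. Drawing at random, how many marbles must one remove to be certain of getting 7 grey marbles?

The worst case draws every non-grey marble first: 45 + 26 + 24 + 28 + 29 = 152.
The next 7 draws are then forced to be grey, giving 152 + 7 = 159.

159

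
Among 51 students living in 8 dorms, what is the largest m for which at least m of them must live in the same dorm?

If each of the 8 dorms held at most 6, the total would be at most 8 × 6 = 48 < 51, a contradiction.
So at least one holds ⌈51/8⌉ = 7.

7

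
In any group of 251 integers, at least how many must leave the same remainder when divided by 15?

The 251 integers fall into 15 residue classes modulo 15.
If each of the 15 residue classes modulo 15 held at most 16, the total would be at most 15 × 16 = 240 < 251, a contradiction.
So at least one holds ⌈251/15⌉ = 17.

17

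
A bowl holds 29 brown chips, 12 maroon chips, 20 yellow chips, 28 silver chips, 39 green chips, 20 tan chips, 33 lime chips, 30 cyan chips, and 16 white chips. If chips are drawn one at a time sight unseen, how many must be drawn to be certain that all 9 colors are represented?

The hardest color to obtain is maroon: we could draw every other chip first — 227 − 12 = 215 chips — without a single maroon one.
The next draw must be maroon, so 215 + 1 = 216.

216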